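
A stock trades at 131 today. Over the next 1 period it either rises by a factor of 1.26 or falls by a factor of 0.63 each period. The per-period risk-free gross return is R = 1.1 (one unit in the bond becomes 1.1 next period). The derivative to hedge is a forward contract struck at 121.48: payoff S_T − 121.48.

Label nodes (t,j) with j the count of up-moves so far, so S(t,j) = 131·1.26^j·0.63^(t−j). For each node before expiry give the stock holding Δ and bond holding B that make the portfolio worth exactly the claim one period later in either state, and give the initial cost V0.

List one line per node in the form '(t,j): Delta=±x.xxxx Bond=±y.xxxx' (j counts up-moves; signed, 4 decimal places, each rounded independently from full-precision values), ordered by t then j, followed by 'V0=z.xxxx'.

(0,0): Delta=1.0000 Bond=-110.4364
V0=20.5636

The replicating-portfolio and risk-neutral prices coincide; use p* = (1.1−0.63)/(1.26−0.63) = 0.7460 for the latter.
Terminal payoffs: V(1,0)=-38.9500, V(1,1)=43.5800
  t=0,j=0: stock 131.0000 → up 165.0600 (V=43.5800), down 82.5300 (V=-38.9500). Price 20.5636; hedge Δ=1.0000, bond B=-110.4364.
Check: Δ(0,0)·S0 + B(0,0) = 20.5636 = V0.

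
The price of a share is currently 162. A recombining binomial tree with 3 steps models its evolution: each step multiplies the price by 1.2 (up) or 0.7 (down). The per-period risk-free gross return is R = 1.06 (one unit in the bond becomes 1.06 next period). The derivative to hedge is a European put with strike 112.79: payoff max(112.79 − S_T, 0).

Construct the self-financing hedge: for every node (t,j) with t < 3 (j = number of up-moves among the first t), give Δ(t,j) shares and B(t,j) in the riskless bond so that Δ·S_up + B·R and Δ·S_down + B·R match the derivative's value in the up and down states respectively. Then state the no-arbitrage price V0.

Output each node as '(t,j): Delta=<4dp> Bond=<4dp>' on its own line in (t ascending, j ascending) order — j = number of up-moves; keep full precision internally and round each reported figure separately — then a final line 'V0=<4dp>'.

Under the risk-neutral measure, an up-move has probability p* = (R−d)/(u−d) = 0.7200 and values discount at R = 1.06.
Payoff layer (t=3): V(3,0)=57.2240, V(3,1)=17.5340, V(3,2)=0.0000, V(3,3)=0.0000
Node (2,0) S=79.3800: V=(p*·17.5340+(1−p*)·57.2240)/1.06=27.0257; Δ=(17.5340−57.2240)/(95.2560−55.5660)=-1.0000; B=V−Δ·S=106.4057
Node (2,1) S=136.0800: V=(p*·0.0000+(1−p*)·17.5340)/1.06=4.6316; Δ=(0.0000−17.5340)/(163.2960−95.2560)=-0.2577; B=V−Δ·S=39.6996
Node (2,2) S=233.2800: V=(p*·0.0000+(1−p*)·0.0000)/1.06=0.0000; Δ=(0.0000−0.0000)/(279.9360−163.2960)=0.0000; B=V−Δ·S=0.0000
Node (1,0) S=113.4000: V=(p*·4.6316+(1−p*)·27.0257)/1.06=10.2849; Δ=(4.6316−27.0257)/(136.0800−79.3800)=-0.3950; B=V−Δ·S=55.0729
Node (1,1) S=194.4000: V=(p*·0.0000+(1−p*)·4.6316)/1.06=1.2234; Δ=(0.0000−4.6316)/(233.2800−136.0800)=-0.0477; B=V−Δ·S=10.4867
Node (0,0) S=162.0000: V=(p*·1.2234+(1−p*)·10.2849)/1.06=3.5478; Δ=(1.2234−10.2849)/(194.4000−113.4000)=-0.1119; B=V−Δ·S=21.6706
Root portfolio cost Δ·162+B reproduces V0=3.5478.

(0,0): Delta=-0.1119 Bond=21.6706
(1,0): Delta=-0.3950 Bond=55.0729
(1,1): Delta=-0.0477 Bond=10.4867
(2,0): Delta=-1.0000 Bond=106.4057
(2,1): Delta=-0.2577 Bond=39.6996
(2,2): Delta=0.0000 Bond=0.0000
V0=3.5478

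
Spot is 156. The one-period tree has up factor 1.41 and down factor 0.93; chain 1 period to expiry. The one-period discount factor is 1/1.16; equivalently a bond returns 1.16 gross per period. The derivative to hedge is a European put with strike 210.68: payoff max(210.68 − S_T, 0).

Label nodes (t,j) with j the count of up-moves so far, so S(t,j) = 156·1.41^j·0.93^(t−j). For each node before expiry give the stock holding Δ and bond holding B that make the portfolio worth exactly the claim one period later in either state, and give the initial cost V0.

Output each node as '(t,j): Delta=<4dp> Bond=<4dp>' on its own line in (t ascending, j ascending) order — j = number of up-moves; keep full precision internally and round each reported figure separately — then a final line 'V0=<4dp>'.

Since d<R<u, set p* = (R−d)/(u−d) = 0.4792; price each node as the discounted p*-expectation of its children.
Terminal payoffs: V(1,0)=65.6000, V(1,1)=0.0000
(0,0): S=156.0000. Δ = (V_up−V_dn)/(S_up−S_dn) = (0.0000−65.6000)/(219.9600−145.0800) = -0.8761. V = [p*·0.0000 + (1−p*)·65.6000]/1.16 = 29.4540. B = V − Δ·S = 166.1207.
Each (Δ,B) replicates both successor values, so the strategy is self-financing and V0 is arbitrage-free.

(0,0): Delta=-0.8761 Bond=166.1207
V0=29.4540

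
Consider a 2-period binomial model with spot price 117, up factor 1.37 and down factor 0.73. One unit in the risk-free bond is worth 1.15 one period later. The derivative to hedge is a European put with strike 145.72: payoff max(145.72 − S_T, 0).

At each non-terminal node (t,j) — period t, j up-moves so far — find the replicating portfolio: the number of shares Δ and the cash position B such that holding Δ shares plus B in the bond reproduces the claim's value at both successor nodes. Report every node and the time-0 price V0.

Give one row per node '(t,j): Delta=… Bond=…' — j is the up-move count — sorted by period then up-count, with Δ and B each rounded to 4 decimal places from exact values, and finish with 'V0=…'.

(0,0): Delta=-0.4370 Bond=68.3707
(1,0): Delta=-1.0000 Bond=126.7130
(1,1): Delta=-0.2798 Bond=53.4380
V0=17.2429

Risk-neutral probability p* = (R−d)/(u−d) = (1.15−0.73)/(1.37−0.73) = 0.6562.
Payoff layer (t=2): V(2,0)=83.3707, V(2,1)=28.7083, V(2,2)=0.0000
  t=1,j=0: stock 85.4100 → up 117.0117 (V=28.7083), down 62.3493 (V=83.3707). Price 41.3030; hedge Δ=-1.0000, bond B=126.7130.
  t=1,j=1: stock 160.2900 → up 219.5973 (V=0.0000), down 117.0117 (V=28.7083). Price 8.5813; hedge Δ=-0.2798, bond B=53.4380.
  t=0,j=0: stock 117.0000 → up 160.2900 (V=8.5813), down 85.4100 (V=41.3030). Price 17.2429; hedge Δ=-0.4370, bond B=68.3707.
The time-0 hedge costs 17.2429, which is the no-arbitrage price.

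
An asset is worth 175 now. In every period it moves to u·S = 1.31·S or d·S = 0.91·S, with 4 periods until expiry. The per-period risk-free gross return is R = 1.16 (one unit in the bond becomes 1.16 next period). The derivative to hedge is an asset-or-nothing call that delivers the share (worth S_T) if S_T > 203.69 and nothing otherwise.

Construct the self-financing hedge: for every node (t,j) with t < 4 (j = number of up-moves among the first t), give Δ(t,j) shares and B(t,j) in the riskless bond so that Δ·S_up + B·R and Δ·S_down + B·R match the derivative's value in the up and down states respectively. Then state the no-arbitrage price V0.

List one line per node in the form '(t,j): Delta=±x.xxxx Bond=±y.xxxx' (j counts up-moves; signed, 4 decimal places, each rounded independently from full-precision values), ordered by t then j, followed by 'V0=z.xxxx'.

(0,0): Delta=1.3914 Bond=-82.3904
(1,0): Delta=1.8582 Bond=-169.9073
(1,1): Delta=1.1969 Bond=-50.9722
(2,0): Delta=2.3116 Bond=-262.7900
(2,1): Delta=1.6693 Bond=-157.6740
(2,2): Delta=1.0000 Bond=0.0000
(3,0): Delta=0.0000 Bond=0.0000
(3,1): Delta=3.2750 Bond=-487.7383
(3,2): Delta=1.0000 Bond=0.0000
(3,3): Delta=1.0000 Bond=0.0000
V0=161.1106

Under the risk-neutral measure, an up-move has probability p* = (R−d)/(u−d) = 0.6250 and values discount at R = 1.16.
Terminal payoffs: V(4,0)=0.0000, V(4,1)=0.0000, V(4,2)=248.6929, V(4,3)=358.0085, V(4,4)=515.3749
  t=3,j=0: stock 131.8749 → up 172.7562 (V=0.0000), down 120.0062 (V=0.0000). Price 0.0000; hedge Δ=0.0000, bond B=0.0000.
  t=3,j=1: stock 189.8419 → up 248.6929 (V=248.6929), down 172.7562 (V=0.0000). Price 133.9940; hedge Δ=3.2750, bond B=-487.7383.
  t=3,j=2: stock 273.2889 → up 358.0085 (V=358.0085), down 248.6929 (V=248.6929). Price 273.2889; hedge Δ=1.0000, bond B=0.0000.
  t=3,j=3: stock 393.4159 → up 515.3749 (V=515.3749), down 358.0085 (V=358.0085). Price 393.4159; hedge Δ=1.0000, bond B=0.0000.
  t=2,j=0: stock 144.9175 → up 189.8419 (V=133.9940), down 131.8749 (V=0.0000). Price 72.1951; hedge Δ=2.3116, bond B=-262.7900.
  t=2,j=1: stock 208.6175 → up 273.2889 (V=273.2889), down 189.8419 (V=133.9940). Price 190.5632; hedge Δ=1.6693, bond B=-157.6740.
  t=2,j=2: stock 300.3175 → up 393.4159 (V=393.4159), down 273.2889 (V=273.2889). Price 300.3175; hedge Δ=1.0000, bond B=0.0000.
  t=1,j=0: stock 159.2500 → up 208.6175 (V=190.5632), down 144.9175 (V=72.1951). Price 126.0131; hedge Δ=1.8582, bond B=-169.9073.
  t=1,j=1: stock 229.2500 → up 300.3175 (V=300.3175), down 208.6175 (V=190.5632). Price 223.4135; hedge Δ=1.1969, bond B=-50.9722.
  t=0,j=0: stock 175.0000 → up 229.2500 (V=223.4135), down 159.2500 (V=126.0131). Price 161.1106; hedge Δ=1.3914, bond B=-82.3904.
Root portfolio cost Δ·175+B reproduces V0=161.1106.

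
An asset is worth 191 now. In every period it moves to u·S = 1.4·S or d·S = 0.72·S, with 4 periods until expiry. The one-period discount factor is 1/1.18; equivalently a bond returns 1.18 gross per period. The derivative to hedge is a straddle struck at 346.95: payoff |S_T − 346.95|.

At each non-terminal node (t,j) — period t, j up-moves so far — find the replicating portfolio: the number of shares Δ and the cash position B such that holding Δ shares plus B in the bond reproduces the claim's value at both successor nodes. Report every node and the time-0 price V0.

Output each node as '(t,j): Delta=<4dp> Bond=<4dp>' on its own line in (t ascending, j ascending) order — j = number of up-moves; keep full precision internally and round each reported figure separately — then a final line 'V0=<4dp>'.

Risk-neutral probability p* = (R−d)/(u−d) = (1.18−0.72)/(1.4−0.72) = 0.6765.
Terminal values V(4,·): V(4,0)=295.6209, V(4,1)=247.1435, V(4,2)=152.8818, V(4,3)=30.4049, V(4,4)=386.7956
Node (3,0) S=71.2904: V=(p*·247.1435+(1−p*)·295.6209)/1.18=222.7351; Δ=(247.1435−295.6209)/(99.8065−51.3291)=-1.0000; B=V−Δ·S=294.0254
Node (3,1) S=138.6202: V=(p*·152.8818+(1−p*)·247.1435)/1.18=155.4053; Δ=(152.8818−247.1435)/(194.0682−99.8065)=-1.0000; B=V−Δ·S=294.0254
Node (3,2) S=269.5392: V=(p*·30.4049+(1−p*)·152.8818)/1.18=59.3473; Δ=(30.4049−152.8818)/(377.3549−194.0682)=-0.6682; B=V−Δ·S=239.4603
Node (3,3) S=524.1040: V=(p*·386.7956+(1−p*)·30.4049)/1.18=230.0786; Δ=(386.7956−30.4049)/(733.7456−377.3549)=1.0000; B=V−Δ·S=-294.0254
Node (2,0) S=99.0144: V=(p*·155.4053+(1−p*)·222.7351)/1.18=150.1597; Δ=(155.4053−222.7351)/(138.6202−71.2904)=-1.0000; B=V−Δ·S=249.1741
Node (2,1) S=192.5280: V=(p*·59.3473+(1−p*)·155.4053)/1.18=76.6312; Δ=(59.3473−155.4053)/(269.5392−138.6202)=-0.7337; B=V−Δ·S=217.8930
Node (2,2) S=374.3600: V=(p*·230.0786+(1−p*)·59.3473)/1.18=148.1712; Δ=(230.0786−59.3473)/(524.1040−269.5392)=0.6707; B=V−Δ·S=-102.9043
Node (1,0) S=137.5200: V=(p*·76.6312+(1−p*)·150.1597)/1.18=85.1016; Δ=(76.6312−150.1597)/(192.5280−99.0144)=-0.7863; B=V−Δ·S=193.2317
Node (1,1) S=267.4000: V=(p*·148.1712+(1−p*)·76.6312)/1.18=105.9541; Δ=(148.1712−76.6312)/(374.3600−192.5280)=0.3934; B=V−Δ·S=0.7484
Node (0,0) S=191.0000: V=(p*·105.9541+(1−p*)·85.1016)/1.18=84.0743; Δ=(105.9541−85.1016)/(267.4000−137.5200)=0.1606; B=V−Δ·S=53.4088
Each (Δ,B) replicates both successor values, so the strategy is self-financing and V0 is arbitrage-free.

(0,0): Delta=0.1606 Bond=53.4088
(1,0): Delta=-0.7863 Bond=193.2317
(1,1): Delta=0.3934 Bond=0.7484
(2,0): Delta=-1.0000 Bond=249.1741
(2,1): Delta=-0.7337 Bond=217.8930
(2,2): Delta=0.6707 Bond=-102.9043
(3,0): Delta=-1.0000 Bond=294.0254
(3,1): Delta=-1.0000 Bond=294.0254
(3,2): Delta=-0.6682 Bond=239.4603
(3,3): Delta=1.0000 Bond=-294.0254
V0=84.0743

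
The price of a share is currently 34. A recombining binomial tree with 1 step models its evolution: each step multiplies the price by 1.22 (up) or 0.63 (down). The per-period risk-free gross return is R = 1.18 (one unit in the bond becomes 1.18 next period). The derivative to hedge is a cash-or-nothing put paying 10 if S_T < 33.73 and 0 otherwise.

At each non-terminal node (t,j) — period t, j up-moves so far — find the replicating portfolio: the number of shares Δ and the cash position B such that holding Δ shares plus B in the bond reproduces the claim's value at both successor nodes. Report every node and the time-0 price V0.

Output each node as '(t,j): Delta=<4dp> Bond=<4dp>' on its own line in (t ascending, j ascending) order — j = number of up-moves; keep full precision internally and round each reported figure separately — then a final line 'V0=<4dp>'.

No-arbitrage ⇒ martingale measure with p* = (R−d)/(u−d) = 0.9322.
Payoff layer (t=1): V(1,0)=10.0000, V(1,1)=0.0000
Node (0,0) S=34.0000: V=(p*·0.0000+(1−p*)·10.0000)/1.18=0.5745; Δ=(0.0000−10.0000)/(41.4800−21.4200)=-0.4985; B=V−Δ·S=17.5237
Self-financing check: at every node Δ·S+B equals the discounted successor values.

(0,0): Delta=-0.4985 Bond=17.5237
V0=0.5745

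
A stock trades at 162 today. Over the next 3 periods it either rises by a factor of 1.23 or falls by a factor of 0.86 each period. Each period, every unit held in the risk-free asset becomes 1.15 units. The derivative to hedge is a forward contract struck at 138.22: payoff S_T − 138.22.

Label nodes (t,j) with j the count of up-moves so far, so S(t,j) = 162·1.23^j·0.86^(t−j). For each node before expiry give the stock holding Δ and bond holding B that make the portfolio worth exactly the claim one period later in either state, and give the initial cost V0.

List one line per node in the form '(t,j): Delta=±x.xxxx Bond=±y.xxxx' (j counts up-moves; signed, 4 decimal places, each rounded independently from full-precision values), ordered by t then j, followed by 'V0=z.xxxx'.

(0,0): Delta=1.0000 Bond=-90.8819
(1,0): Delta=1.0000 Bond=-104.5142
(1,1): Delta=1.0000 Bond=-104.5142
(2,0): Delta=1.0000 Bond=-120.1913
(2,1): Delta=1.0000 Bond=-120.1913
(2,2): Delta=1.0000 Bond=-120.1913
V0=71.1181

Under the risk-neutral measure, an up-move has probability p* = (R−d)/(u−d) = 0.7838 and values discount at R = 1.15.
Payoff layer (t=3): V(3,0)=-35.1789, V(3,1)=9.1527, V(3,2)=72.5572, V(3,3)=163.2405
Node (2,0) S=119.8152: V=(p*·9.1527+(1−p*)·-35.1789)/1.15=-0.3761; Δ=(9.1527−-35.1789)/(147.3727−103.0411)=1.0000; B=V−Δ·S=-120.1913
Node (2,1) S=171.3636: V=(p*·72.5572+(1−p*)·9.1527)/1.15=51.1723; Δ=(72.5572−9.1527)/(210.7772−147.3727)=1.0000; B=V−Δ·S=-120.1913
Node (2,2) S=245.0898: V=(p*·163.2405+(1−p*)·72.5572)/1.15=124.8985; Δ=(163.2405−72.5572)/(301.4605−210.7772)=1.0000; B=V−Δ·S=-120.1913
Node (1,0) S=139.3200: V=(p*·51.1723+(1−p*)·-0.3761)/1.15=34.8058; Δ=(51.1723−-0.3761)/(171.3636−119.8152)=1.0000; B=V−Δ·S=-104.5142
Node (1,1) S=199.2600: V=(p*·124.8985+(1−p*)·51.1723)/1.15=94.7458; Δ=(124.8985−51.1723)/(245.0898−171.3636)=1.0000; B=V−Δ·S=-104.5142
Node (0,0) S=162.0000: V=(p*·94.7458+(1−p*)·34.8058)/1.15=71.1181; Δ=(94.7458−34.8058)/(199.2600−139.3200)=1.0000; B=V−Δ·S=-90.8819
Root portfolio cost Δ·162+B reproduces V0=71.1181.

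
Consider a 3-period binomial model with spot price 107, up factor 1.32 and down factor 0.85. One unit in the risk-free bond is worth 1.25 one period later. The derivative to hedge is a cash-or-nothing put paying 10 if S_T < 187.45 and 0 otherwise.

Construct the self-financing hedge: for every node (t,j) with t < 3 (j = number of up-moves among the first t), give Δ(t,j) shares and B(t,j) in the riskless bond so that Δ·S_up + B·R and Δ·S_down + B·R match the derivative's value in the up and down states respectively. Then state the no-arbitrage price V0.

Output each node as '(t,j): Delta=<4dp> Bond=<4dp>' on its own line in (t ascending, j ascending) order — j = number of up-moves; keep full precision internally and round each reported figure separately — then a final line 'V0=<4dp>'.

(0,0): Delta=-0.0922 Bond=11.8268
(1,0): Delta=0.0000 Bond=6.4000
(1,1): Delta=-0.1026 Bond=16.2506
(2,0): Delta=0.0000 Bond=8.0000
(2,1): Delta=0.0000 Bond=8.0000
(2,2): Delta=-0.1141 Bond=22.4681
V0=1.9639

The replicating-portfolio and risk-neutral prices coincide; use p* = (1.25−0.85)/(1.32−0.85) = 0.8511 for the latter.
At expiry t=3: V(3,0)=10.0000, V(3,1)=10.0000, V(3,2)=10.0000, V(3,3)=0.0000
  t=2,j=0: stock 77.3075 → up 102.0459 (V=10.0000), down 65.7114 (V=10.0000). Price 8.0000; hedge Δ=0.0000, bond B=8.0000.
  t=2,j=1: stock 120.0540 → up 158.4713 (V=10.0000), down 102.0459 (V=10.0000). Price 8.0000; hedge Δ=0.0000, bond B=8.0000.
  t=2,j=2: stock 186.4368 → up 246.0966 (V=0.0000), down 158.4713 (V=10.0000). Price 1.1915; hedge Δ=-0.1141, bond B=22.4681.
  t=1,j=0: stock 90.9500 → up 120.0540 (V=8.0000), down 77.3075 (V=8.0000). Price 6.4000; hedge Δ=0.0000, bond B=6.4000.
  t=1,j=1: stock 141.2400 → up 186.4368 (V=1.1915), down 120.0540 (V=8.0000). Price 1.7644; hedge Δ=-0.1026, bond B=16.2506.
  t=0,j=0: stock 107.0000 → up 141.2400 (V=1.7644), down 90.9500 (V=6.4000). Price 1.9639; hedge Δ=-0.0922, bond B=11.8268.
Each (Δ,B) replicates both successor values, so the strategy is self-financing and V0 is arbitrage-free.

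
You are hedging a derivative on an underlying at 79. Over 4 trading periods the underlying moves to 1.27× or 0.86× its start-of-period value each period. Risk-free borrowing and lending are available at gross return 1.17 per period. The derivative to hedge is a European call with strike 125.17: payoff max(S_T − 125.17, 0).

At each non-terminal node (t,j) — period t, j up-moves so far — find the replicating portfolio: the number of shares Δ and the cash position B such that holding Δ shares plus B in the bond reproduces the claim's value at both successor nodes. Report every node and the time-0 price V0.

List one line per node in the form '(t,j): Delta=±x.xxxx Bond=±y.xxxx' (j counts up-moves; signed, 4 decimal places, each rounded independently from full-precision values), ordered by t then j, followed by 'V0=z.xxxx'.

Under the risk-neutral measure, an up-move has probability p* = (R−d)/(u−d) = 0.7561 and values discount at R = 1.17.
Terminal values V(4,·): V(4,0)=0.0000, V(4,1)=0.0000, V(4,2)=0.0000, V(4,3)=13.9971, V(4,4)=80.3443
Node (3,0) S=50.2484: V=(p*·0.0000+(1−p*)·0.0000)/1.17=0.0000; Δ=(0.0000−0.0000)/(63.8155−43.2136)=0.0000; B=V−Δ·S=0.0000
Node (3,1) S=74.2041: V=(p*·0.0000+(1−p*)·0.0000)/1.17=0.0000; Δ=(0.0000−0.0000)/(94.2392−63.8155)=0.0000; B=V−Δ·S=0.0000
Node (3,2) S=109.5804: V=(p*·13.9971+(1−p*)·0.0000)/1.17=9.0455; Δ=(13.9971−0.0000)/(139.1671−94.2392)=0.3115; B=V−Δ·S=-25.0939
Node (3,3) S=161.8223: V=(p*·80.3443+(1−p*)·13.9971)/1.17=54.8394; Δ=(80.3443−13.9971)/(205.5143−139.1671)=1.0000; B=V−Δ·S=-106.9829
Node (2,0) S=58.4284: V=(p*·0.0000+(1−p*)·0.0000)/1.17=0.0000; Δ=(0.0000−0.0000)/(74.2041−50.2484)=0.0000; B=V−Δ·S=0.0000
Node (2,1) S=86.2838: V=(p*·9.0455+(1−p*)·0.0000)/1.17=5.8455; Δ=(9.0455−0.0000)/(109.5804−74.2041)=0.2557; B=V−Δ·S=-16.2166
Node (2,2) S=127.4191: V=(p*·54.8394+(1−p*)·9.0455)/1.17=37.3249; Δ=(54.8394−9.0455)/(161.8223−109.5804)=0.8766; B=V−Δ·S=-74.3675
Node (1,0) S=67.9400: V=(p*·5.8455+(1−p*)·0.0000)/1.17=3.7776; Δ=(5.8455−0.0000)/(86.2838−58.4284)=0.2099; B=V−Δ·S=-10.4798
Node (1,1) S=100.3300: V=(p*·37.3249+(1−p*)·5.8455)/1.17=25.3393; Δ=(37.3249−5.8455)/(127.4191−86.2838)=0.7653; B=V−Δ·S=-51.4396
Node (0,0) S=79.0000: V=(p*·25.3393+(1−p*)·3.7776)/1.17=17.1627; Δ=(25.3393−3.7776)/(100.3300−67.9400)=0.6657; B=V−Δ·S=-35.4269
Each (Δ,B) replicates both successor values, so the strategy is self-financing and V0 is arbitrage-free.

(0,0): Delta=0.6657 Bond=-35.4269
(1,0): Delta=0.2099 Bond=-10.4798
(1,1): Delta=0.7653 Bond=-51.4396
(2,0): Delta=0.0000 Bond=0.0000
(2,1): Delta=0.2557 Bond=-16.2166
(2,2): Delta=0.8766 Bond=-74.3675
(3,0): Delta=0.0000 Bond=0.0000
(3,1): Delta=0.0000 Bond=0.0000
(3,2): Delta=0.3115 Bond=-25.0939
(3,3): Delta=1.0000 Bond=-106.9829
V0=17.1627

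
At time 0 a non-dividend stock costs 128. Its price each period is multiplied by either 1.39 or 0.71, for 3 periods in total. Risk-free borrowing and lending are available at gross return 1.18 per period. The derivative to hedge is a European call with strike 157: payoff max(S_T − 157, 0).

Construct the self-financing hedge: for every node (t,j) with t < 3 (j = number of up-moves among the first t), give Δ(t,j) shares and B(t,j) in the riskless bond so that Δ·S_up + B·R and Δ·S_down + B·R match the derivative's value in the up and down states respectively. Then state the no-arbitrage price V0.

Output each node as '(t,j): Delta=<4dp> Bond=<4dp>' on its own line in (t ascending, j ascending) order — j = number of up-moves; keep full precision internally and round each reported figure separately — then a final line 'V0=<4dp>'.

Since d<R<u, set p* = (R−d)/(u−d) = 0.6912; price each node as the discounted p*-expectation of its children.
Terminal payoffs: V(3,0)=0.0000, V(3,1)=0.0000, V(3,2)=18.5892, V(3,3)=186.7592
(2,0): S=64.5248. Δ = (V_up−V_dn)/(S_up−S_dn) = (0.0000−0.0000)/(89.6895−45.8126) = 0.0000. V = [p*·0.0000 + (1−p*)·0.0000]/1.18 = 0.0000. B = V − Δ·S = 0.0000.
(2,1): S=126.3232. Δ = (V_up−V_dn)/(S_up−S_dn) = (18.5892−0.0000)/(175.5892−89.6895) = 0.2164. V = [p*·18.5892 + (1−p*)·0.0000]/1.18 = 10.8885. B = V − Δ·S = -16.4486.
(2,2): S=247.3088. Δ = (V_up−V_dn)/(S_up−S_dn) = (186.7592−18.5892)/(343.7592−175.5892) = 1.0000. V = [p*·186.7592 + (1−p*)·18.5892]/1.18 = 114.2580. B = V − Δ·S = -133.0508.
(1,0): S=90.8800. Δ = (V_up−V_dn)/(S_up−S_dn) = (10.8885−0.0000)/(126.3232−64.5248) = 0.1762. V = [p*·10.8885 + (1−p*)·0.0000]/1.18 = 6.3779. B = V − Δ·S = -9.6347.
(1,1): S=177.9200. Δ = (V_up−V_dn)/(S_up−S_dn) = (114.2580−10.8885)/(247.3088−126.3232) = 0.8544. V = [p*·114.2580 + (1−p*)·10.8885]/1.18 = 69.7755. B = V − Δ·S = -82.2384.
(0,0): S=128.0000. Δ = (V_up−V_dn)/(S_up−S_dn) = (69.7755−6.3779)/(177.9200−90.8800) = 0.7284. V = [p*·69.7755 + (1−p*)·6.3779]/1.18 = 42.5397. B = V − Δ·S = -50.6921.
Self-financing check: at every node Δ·S+B equals the discounted successor values.

(0,0): Delta=0.7284 Bond=-50.6921
(1,0): Delta=0.1762 Bond=-9.6347
(1,1): Delta=0.8544 Bond=-82.2384
(2,0): Delta=0.0000 Bond=0.0000
(2,1): Delta=0.2164 Bond=-16.4486
(2,2): Delta=1.0000 Bond=-133.0508
V0=42.5397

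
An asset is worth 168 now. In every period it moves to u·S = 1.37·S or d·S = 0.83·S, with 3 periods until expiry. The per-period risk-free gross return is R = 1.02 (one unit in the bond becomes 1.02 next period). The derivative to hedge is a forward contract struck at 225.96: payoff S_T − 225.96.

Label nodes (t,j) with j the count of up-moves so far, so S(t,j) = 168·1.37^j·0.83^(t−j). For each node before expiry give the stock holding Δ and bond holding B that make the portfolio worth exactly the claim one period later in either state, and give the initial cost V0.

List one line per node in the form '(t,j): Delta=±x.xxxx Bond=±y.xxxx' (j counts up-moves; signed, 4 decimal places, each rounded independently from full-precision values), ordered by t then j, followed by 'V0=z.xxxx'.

The replicating-portfolio and risk-neutral prices coincide; use p* = (1.02−0.83)/(1.37−0.83) = 0.3519 for the latter.
Payoff layer (t=3): V(3,0)=-129.8998, V(3,1)=-67.4028, V(3,2)=35.7549, V(3,3)=206.0273
  t=2,j=0: stock 115.7352 → up 158.5572 (V=-67.4028), down 96.0602 (V=-129.8998). Price -105.7942; hedge Δ=1.0000, bond B=-221.5294.
  t=2,j=1: stock 191.0328 → up 261.7149 (V=35.7549), down 158.5572 (V=-67.4028). Price -30.4966; hedge Δ=1.0000, bond B=-221.5294.
  t=2,j=2: stock 315.3192 → up 431.9873 (V=206.0273), down 261.7149 (V=35.7549). Price 93.7898; hedge Δ=1.0000, bond B=-221.5294.
  t=1,j=0: stock 139.4400 → up 191.0328 (V=-30.4966), down 115.7352 (V=-105.7942). Price -77.7457; hedge Δ=1.0000, bond B=-217.1857.
  t=1,j=1: stock 230.1600 → up 315.3192 (V=93.7898), down 191.0328 (V=-30.4966). Price 12.9743; hedge Δ=1.0000, bond B=-217.1857.
  t=0,j=0: stock 168.0000 → up 230.1600 (V=12.9743), down 139.4400 (V=-77.7457). Price -44.9272; hedge Δ=1.0000, bond B=-212.9272.
The time-0 hedge costs -44.9272, which is the no-arbitrage price.

(0,0): Delta=1.0000 Bond=-212.9272
(1,0): Delta=1.0000 Bond=-217.1857
(1,1): Delta=1.0000 Bond=-217.1857
(2,0): Delta=1.0000 Bond=-221.5294
(2,1): Delta=1.0000 Bond=-221.5294
(2,2): Delta=1.0000 Bond=-221.5294
V0=-44.9272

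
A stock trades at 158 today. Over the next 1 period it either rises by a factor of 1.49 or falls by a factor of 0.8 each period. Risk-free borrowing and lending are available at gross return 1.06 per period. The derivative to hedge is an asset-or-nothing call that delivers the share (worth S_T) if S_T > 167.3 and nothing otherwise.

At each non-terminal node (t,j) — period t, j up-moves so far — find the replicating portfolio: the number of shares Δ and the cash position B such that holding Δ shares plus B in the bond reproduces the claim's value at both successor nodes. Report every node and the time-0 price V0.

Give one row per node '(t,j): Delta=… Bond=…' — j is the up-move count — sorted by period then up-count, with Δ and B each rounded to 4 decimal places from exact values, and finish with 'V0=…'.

Since d<R<u, set p* = (R−d)/(u−d) = 0.3768; price each node as the discounted p*-expectation of its children.
At expiry t=1: V(1,0)=0.0000, V(1,1)=235.4200
Node (0,0) S=158.0000: V=(p*·235.4200+(1−p*)·0.0000)/1.06=83.6877; Δ=(235.4200−0.0000)/(235.4200−126.4000)=2.1594; B=V−Δ·S=-257.5007
Self-financing check: at every node Δ·S+B equals the discounted successor values.

(0,0): Delta=2.1594 Bond=-257.5007
V0=83.6877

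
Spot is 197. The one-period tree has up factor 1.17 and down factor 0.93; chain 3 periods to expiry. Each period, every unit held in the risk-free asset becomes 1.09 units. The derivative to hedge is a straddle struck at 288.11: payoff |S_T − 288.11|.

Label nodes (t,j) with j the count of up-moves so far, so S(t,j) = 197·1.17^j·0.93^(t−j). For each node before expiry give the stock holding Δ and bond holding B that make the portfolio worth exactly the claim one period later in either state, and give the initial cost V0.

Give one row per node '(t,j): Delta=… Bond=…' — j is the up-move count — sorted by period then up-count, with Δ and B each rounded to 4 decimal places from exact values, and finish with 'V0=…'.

(0,0): Delta=-0.5663 Bond=149.5762
(1,0): Delta=-1.0000 Bond=242.4964
(1,1): Delta=-0.3939 Bond=123.3088
(2,0): Delta=-1.0000 Bond=264.3211
(2,1): Delta=-1.0000 Bond=264.3211
(2,2): Delta=-0.1531 Bond=69.4494
V0=38.0153

The replicating-portfolio and risk-neutral prices coincide; use p* = (1.09−0.93)/(1.17−0.93) = 0.6667 for the latter.
Payoff layer (t=3): V(3,0)=129.6517, V(3,1)=88.7592, V(3,2)=37.3138, V(3,3)=27.4078
Node (2,0) S=170.3853: V=(p*·88.7592+(1−p*)·129.6517)/1.09=93.9358; Δ=(88.7592−129.6517)/(199.3508−158.4583)=-1.0000; B=V−Δ·S=264.3211
Node (2,1) S=214.3557: V=(p*·37.3138+(1−p*)·88.7592)/1.09=49.9654; Δ=(37.3138−88.7592)/(250.7962−199.3508)=-1.0000; B=V−Δ·S=264.3211
Node (2,2) S=269.6733: V=(p*·27.4078+(1−p*)·37.3138)/1.09=28.1741; Δ=(27.4078−37.3138)/(315.5178−250.7962)=-0.1531; B=V−Δ·S=69.4494
Node (1,0) S=183.2100: V=(p*·49.9654+(1−p*)·93.9358)/1.09=59.2864; Δ=(49.9654−93.9358)/(214.3557−170.3853)=-1.0000; B=V−Δ·S=242.4964
Node (1,1) S=230.4900: V=(p*·28.1741+(1−p*)·49.9654)/1.09=32.5118; Δ=(28.1741−49.9654)/(269.6733−214.3557)=-0.3939; B=V−Δ·S=123.3088
Node (0,0) S=197.0000: V=(p*·32.5118+(1−p*)·59.2864)/1.09=38.0153; Δ=(32.5118−59.2864)/(230.4900−183.2100)=-0.5663; B=V−Δ·S=149.5762
Root portfolio cost Δ·197+B reproduces V0=38.0153.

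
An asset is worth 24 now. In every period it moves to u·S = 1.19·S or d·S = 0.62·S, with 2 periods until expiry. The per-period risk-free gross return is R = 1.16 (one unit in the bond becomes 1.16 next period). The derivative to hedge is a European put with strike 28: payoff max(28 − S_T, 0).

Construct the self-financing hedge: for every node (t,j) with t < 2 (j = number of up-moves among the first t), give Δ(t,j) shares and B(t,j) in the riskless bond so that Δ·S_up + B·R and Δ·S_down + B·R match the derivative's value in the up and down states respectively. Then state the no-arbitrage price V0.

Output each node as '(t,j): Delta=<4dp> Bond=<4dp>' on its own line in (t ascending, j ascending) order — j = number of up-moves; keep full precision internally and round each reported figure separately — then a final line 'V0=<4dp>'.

(0,0): Delta=-0.6426 Bond=16.2241
(1,0): Delta=-1.0000 Bond=24.1379
(1,1): Delta=-0.6323 Bond=18.5245
V0=0.8015

The replicating-portfolio and risk-neutral prices coincide; use p* = (1.16−0.62)/(1.19−0.62) = 0.9474 for the latter.
Terminal payoffs: V(2,0)=18.7744, V(2,1)=10.2928, V(2,2)=0.0000
  t=1,j=0: stock 14.8800 → up 17.7072 (V=10.2928), down 9.2256 (V=18.7744). Price 9.2579; hedge Δ=-1.0000, bond B=24.1379.
  t=1,j=1: stock 28.5600 → up 33.9864 (V=0.0000), down 17.7072 (V=10.2928). Price 0.4670; hedge Δ=-0.6323, bond B=18.5245.
  t=0,j=0: stock 24.0000 → up 28.5600 (V=0.4670), down 14.8800 (V=9.2579). Price 0.8015; hedge Δ=-0.6426, bond B=16.2241.
The time-0 hedge costs 0.8015, which is the no-arbitrage price.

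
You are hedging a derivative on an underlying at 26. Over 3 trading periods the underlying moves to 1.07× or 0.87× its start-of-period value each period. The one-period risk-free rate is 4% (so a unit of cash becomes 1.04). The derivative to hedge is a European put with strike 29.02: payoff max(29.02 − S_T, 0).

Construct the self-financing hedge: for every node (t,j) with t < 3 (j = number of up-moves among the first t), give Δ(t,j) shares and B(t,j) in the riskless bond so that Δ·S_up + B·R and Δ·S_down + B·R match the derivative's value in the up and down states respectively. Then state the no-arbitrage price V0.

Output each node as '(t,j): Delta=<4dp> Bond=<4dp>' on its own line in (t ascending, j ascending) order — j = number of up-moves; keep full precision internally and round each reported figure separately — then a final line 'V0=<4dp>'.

(0,0): Delta=-0.6363 Bond=17.8885
(1,0): Delta=-1.0000 Bond=26.8306
(1,1): Delta=-0.5841 Bond=17.1523
(2,0): Delta=-1.0000 Bond=27.9038
(2,1): Delta=-1.0000 Bond=27.9038
(2,2): Delta=-0.5245 Bond=16.0622
V0=1.3443

Under the risk-neutral measure, an up-move has probability p* = (R−d)/(u−d) = 0.8500 and values discount at R = 1.04.
Terminal values V(3,·): V(3,0)=11.8989, V(3,1)=7.9630, V(3,2)=3.1224, V(3,3)=0.0000
  t=2,j=0: stock 19.6794 → up 21.0570 (V=7.9630), down 17.1211 (V=11.8989). Price 8.2244; hedge Δ=-1.0000, bond B=27.9038.
  t=2,j=1: stock 24.2034 → up 25.8976 (V=3.1224), down 21.0570 (V=7.9630). Price 3.7004; hedge Δ=-1.0000, bond B=27.9038.
  t=2,j=2: stock 29.7674 → up 31.8511 (V=0.0000), down 25.8976 (V=3.1224). Price 0.4503; hedge Δ=-0.5245, bond B=16.0622.
  t=1,j=0: stock 22.6200 → up 24.2034 (V=3.7004), down 19.6794 (V=8.2244). Price 4.2106; hedge Δ=-1.0000, bond B=26.8306.
  t=1,j=1: stock 27.8200 → up 29.7674 (V=0.4503), down 24.2034 (V=3.7004). Price 0.9018; hedge Δ=-0.5841, bond B=17.1523.
  t=0,j=0: stock 26.0000 → up 27.8200 (V=0.9018), down 22.6200 (V=4.2106). Price 1.3443; hedge Δ=-0.6363, bond B=17.8885.
The time-0 hedge costs 1.3443, which is the no-arbitrage price.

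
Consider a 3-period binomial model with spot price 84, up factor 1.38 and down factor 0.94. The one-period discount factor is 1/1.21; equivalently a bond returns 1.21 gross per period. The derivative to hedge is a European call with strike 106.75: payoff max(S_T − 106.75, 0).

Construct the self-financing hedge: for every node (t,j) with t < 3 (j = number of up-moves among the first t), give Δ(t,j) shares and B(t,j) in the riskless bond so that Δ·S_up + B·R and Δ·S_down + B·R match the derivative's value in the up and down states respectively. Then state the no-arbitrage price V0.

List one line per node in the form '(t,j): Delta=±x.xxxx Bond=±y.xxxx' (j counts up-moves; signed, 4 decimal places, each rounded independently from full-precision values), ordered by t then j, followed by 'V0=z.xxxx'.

Under the risk-neutral measure, an up-move has probability p* = (R−d)/(u−d) = 0.6136 and values discount at R = 1.21.
Terminal values V(3,·): V(3,0)=0.0000, V(3,1)=0.0000, V(3,2)=43.6214, V(3,3)=114.0080
(2,0): S=74.2224. Δ = (V_up−V_dn)/(S_up−S_dn) = (0.0000−0.0000)/(102.4269−69.7691) = 0.0000. V = [p*·0.0000 + (1−p*)·0.0000]/1.21 = 0.0000. B = V − Δ·S = 0.0000.
(2,1): S=108.9648. Δ = (V_up−V_dn)/(S_up−S_dn) = (43.6214−0.0000)/(150.3714−102.4269) = 0.9098. V = [p*·43.6214 + (1−p*)·0.0000]/1.21 = 22.1221. B = V − Δ·S = -77.0175.
(2,2): S=159.9696. Δ = (V_up−V_dn)/(S_up−S_dn) = (114.0080−43.6214)/(220.7580−150.3714) = 1.0000. V = [p*·114.0080 + (1−p*)·43.6214]/1.21 = 71.7465. B = V − Δ·S = -88.2231.
(1,0): S=78.9600. Δ = (V_up−V_dn)/(S_up−S_dn) = (22.1221−0.0000)/(108.9648−74.2224) = 0.6367. V = [p*·22.1221 + (1−p*)·0.0000]/1.21 = 11.2189. B = V − Δ·S = -39.0585.
(1,1): S=115.9200. Δ = (V_up−V_dn)/(S_up−S_dn) = (71.7465−22.1221)/(159.9696−108.9648) = 0.9729. V = [p*·71.7465 + (1−p*)·22.1221]/1.21 = 43.4491. B = V − Δ·S = -69.3336.
(0,0): S=84.0000. Δ = (V_up−V_dn)/(S_up−S_dn) = (43.4491−11.2189)/(115.9200−78.9600) = 0.8720. V = [p*·43.4491 + (1−p*)·11.2189]/1.21 = 25.6170. B = V − Δ·S = -47.6334.
The time-0 hedge costs 25.6170, which is the no-arbitrage price.

(0,0): Delta=0.8720 Bond=-47.6334
(1,0): Delta=0.6367 Bond=-39.0585
(1,1): Delta=0.9729 Bond=-69.3336
(2,0): Delta=0.0000 Bond=0.0000
(2,1): Delta=0.9098 Bond=-77.0175
(2,2): Delta=1.0000 Bond=-88.2231
V0=25.6170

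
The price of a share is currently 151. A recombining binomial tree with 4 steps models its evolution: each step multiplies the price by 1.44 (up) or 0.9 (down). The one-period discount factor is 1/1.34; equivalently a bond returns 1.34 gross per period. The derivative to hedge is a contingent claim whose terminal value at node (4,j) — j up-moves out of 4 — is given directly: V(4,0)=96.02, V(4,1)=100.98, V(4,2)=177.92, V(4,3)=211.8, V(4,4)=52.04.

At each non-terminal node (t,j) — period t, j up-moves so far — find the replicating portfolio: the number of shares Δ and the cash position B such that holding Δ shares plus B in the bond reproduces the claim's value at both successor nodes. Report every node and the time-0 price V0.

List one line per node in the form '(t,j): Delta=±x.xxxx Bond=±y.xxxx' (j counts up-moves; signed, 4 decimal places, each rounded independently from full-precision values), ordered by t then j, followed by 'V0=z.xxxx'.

The replicating-portfolio and risk-neutral prices coincide; use p* = (1.34−0.9)/(1.44−0.9) = 0.8148 for the latter.
At expiry t=4: V(4,0)=96.0200, V(4,1)=100.9800, V(4,2)=177.9200, V(4,3)=211.8000, V(4,4)=52.0400
  t=3,j=0: stock 110.0790 → up 158.5138 (V=100.9800), down 99.0711 (V=96.0200). Price 74.6727; hedge Δ=0.0834, bond B=65.4876.
  t=3,j=1: stock 176.1264 → up 253.6220 (V=177.9200), down 158.5138 (V=100.9800). Price 122.1432; hedge Δ=0.8090, bond B=-20.3383.
  t=3,j=2: stock 281.8022 → up 405.7952 (V=211.8000), down 253.6220 (V=177.9200). Price 153.3776; hedge Δ=0.2226, bond B=90.6368.
  t=3,j=3: stock 450.8836 → up 649.2724 (V=52.0400), down 405.7952 (V=211.8000). Price 60.9143; hedge Δ=-0.6562, bond B=356.7662.
  t=2,j=0: stock 122.3100 → up 176.1264 (V=122.1432), down 110.0790 (V=74.6727). Price 84.5913; hedge Δ=0.7187, bond B=-3.3169.
  t=2,j=1: stock 195.6960 → up 281.8022 (V=153.3776), down 176.1264 (V=122.1432). Price 110.1443; hedge Δ=0.2956, bond B=52.3029.
  t=2,j=2: stock 313.1136 → up 450.8836 (V=60.9143), down 281.8022 (V=153.3776). Price 58.2367; hedge Δ=-0.5469, bond B=229.4649.
  t=1,j=0: stock 135.9000 → up 195.6960 (V=110.1443), down 122.3100 (V=84.5913). Price 78.6659; hedge Δ=0.3482, bond B=31.3455.
  t=1,j=1: stock 217.4400 → up 313.1136 (V=58.2367), down 195.6960 (V=110.1443). Price 50.6337; hedge Δ=-0.4421, bond B=146.7590.
  t=0,j=0: stock 151.0000 → up 217.4400 (V=50.6337), down 135.9000 (V=78.6659). Price 41.6604; hedge Δ=-0.3438, bond B=93.5718.
Root portfolio cost Δ·151+B reproduces V0=41.6604.

(0,0): Delta=-0.3438 Bond=93.5718
(1,0): Delta=0.3482 Bond=31.3455
(1,1): Delta=-0.4421 Bond=146.7590
(2,0): Delta=0.7187 Bond=-3.3169
(2,1): Delta=0.2956 Bond=52.3029
(2,2): Delta=-0.5469 Bond=229.4649
(3,0): Delta=0.0834 Bond=65.4876
(3,1): Delta=0.8090 Bond=-20.3383
(3,2): Delta=0.2226 Bond=90.6368
(3,3): Delta=-0.6562 Bond=356.7662
V0=41.6604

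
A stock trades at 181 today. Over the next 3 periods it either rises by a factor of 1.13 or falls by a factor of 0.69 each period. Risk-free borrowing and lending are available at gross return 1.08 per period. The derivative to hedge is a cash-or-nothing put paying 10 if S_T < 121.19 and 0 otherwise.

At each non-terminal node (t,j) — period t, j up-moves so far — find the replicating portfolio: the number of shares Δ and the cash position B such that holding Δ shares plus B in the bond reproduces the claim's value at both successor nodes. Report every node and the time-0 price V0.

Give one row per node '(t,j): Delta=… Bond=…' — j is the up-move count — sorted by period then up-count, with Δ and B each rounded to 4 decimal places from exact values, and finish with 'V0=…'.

(0,0): Delta=-0.0217 Bond=4.2094
(1,0): Delta=-0.1494 Bond=20.4902
(1,1): Delta=-0.0117 Bond=2.5020
(2,0): Delta=0.0000 Bond=9.2593
(2,1): Delta=-0.1610 Bond=23.7795
(2,2): Delta=0.0000 Bond=0.0000
V0=0.2842

No-arbitrage ⇒ martingale measure with p* = (R−d)/(u−d) = 0.8864.
Payoff layer (t=3): V(3,0)=10.0000, V(3,1)=10.0000, V(3,2)=0.0000, V(3,3)=0.0000
Node (2,0) S=86.1741: V=(p*·10.0000+(1−p*)·10.0000)/1.08=9.2593; Δ=(10.0000−10.0000)/(97.3767−59.4601)=0.0000; B=V−Δ·S=9.2593
Node (2,1) S=141.1257: V=(p*·0.0000+(1−p*)·10.0000)/1.08=1.0522; Δ=(0.0000−10.0000)/(159.4720−97.3767)=-0.1610; B=V−Δ·S=23.7795
Node (2,2) S=231.1189: V=(p*·0.0000+(1−p*)·0.0000)/1.08=0.0000; Δ=(0.0000−0.0000)/(261.1644−159.4720)=0.0000; B=V−Δ·S=0.0000
Node (1,0) S=124.8900: V=(p*·1.0522+(1−p*)·9.2593)/1.08=1.8378; Δ=(1.0522−9.2593)/(141.1257−86.1741)=-0.1494; B=V−Δ·S=20.4902
Node (1,1) S=204.5300: V=(p*·0.0000+(1−p*)·1.0522)/1.08=0.1107; Δ=(0.0000−1.0522)/(231.1189−141.1257)=-0.0117; B=V−Δ·S=2.5020
Node (0,0) S=181.0000: V=(p*·0.1107+(1−p*)·1.8378)/1.08=0.2842; Δ=(0.1107−1.8378)/(204.5300−124.8900)=-0.0217; B=V−Δ·S=4.2094
Self-financing check: at every node Δ·S+B equals the discounted successor values.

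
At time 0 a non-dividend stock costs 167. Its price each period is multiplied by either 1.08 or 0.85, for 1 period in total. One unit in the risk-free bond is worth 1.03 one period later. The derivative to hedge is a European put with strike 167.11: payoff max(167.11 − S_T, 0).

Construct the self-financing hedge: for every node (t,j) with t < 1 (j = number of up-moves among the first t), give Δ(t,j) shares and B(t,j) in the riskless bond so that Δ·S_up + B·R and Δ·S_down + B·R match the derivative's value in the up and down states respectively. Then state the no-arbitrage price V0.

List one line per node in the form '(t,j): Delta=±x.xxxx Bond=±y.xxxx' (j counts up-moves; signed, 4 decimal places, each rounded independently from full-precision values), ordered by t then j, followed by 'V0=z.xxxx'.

Since d<R<u, set p* = (R−d)/(u−d) = 0.7826; price each node as the discounted p*-expectation of its children.
Terminal payoffs: V(1,0)=25.1600, V(1,1)=0.0000
(0,0): S=167.0000. Δ = (V_up−V_dn)/(S_up−S_dn) = (0.0000−25.1600)/(180.3600−141.9500) = -0.6550. V = [p*·0.0000 + (1−p*)·25.1600]/1.03 = 5.3103. B = V − Δ·S = 114.7016.
Each (Δ,B) replicates both successor values, so the strategy is self-financing and V0 is arbitrage-free.

(0,0): Delta=-0.6550 Bond=114.7016
V0=5.3103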